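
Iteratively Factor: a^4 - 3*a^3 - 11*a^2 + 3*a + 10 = (a + 1)*(a^3 - 4*a^2 - 7*a + 10) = (a - 5)*(a + 1)*(a^2 + a - 2) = (a - 5)*(a - 1)*(a + 1)*(a + 2)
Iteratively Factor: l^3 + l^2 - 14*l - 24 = (l + 2)*(l^2 - l - 12) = (l - 4)*(l + 2)*(l + 3)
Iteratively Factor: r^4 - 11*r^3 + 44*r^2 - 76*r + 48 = (r - 2)*(r^3 - 9*r^2 + 26*r - 24) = (r - 2)^2*(r^2 - 7*r + 12) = (r - 3)*(r - 2)^2*(r - 4)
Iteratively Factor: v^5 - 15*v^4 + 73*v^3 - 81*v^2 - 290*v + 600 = (v - 4)*(v^4 - 11*v^3 + 29*v^2 + 35*v - 150) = (v - 4)*(v + 2)*(v^3 - 13*v^2 + 55*v - 75) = (v - 4)*(v - 3)*(v + 2)*(v^2 - 10*v + 25) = (v - 5)*(v - 4)*(v - 3)*(v + 2)*(v - 5)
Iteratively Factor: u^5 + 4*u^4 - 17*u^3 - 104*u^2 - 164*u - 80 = (u - 5)*(u^4 + 9*u^3 + 28*u^2 + 36*u + 16) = (u - 5)*(u + 2)*(u^3 + 7*u^2 + 14*u + 8) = (u - 5)*(u + 1)*(u + 2)*(u^2 + 6*u + 8) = (u - 5)*(u + 1)*(u + 2)*(u + 4)*(u + 2)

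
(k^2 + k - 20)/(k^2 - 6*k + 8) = (k + 5)/(k - 2)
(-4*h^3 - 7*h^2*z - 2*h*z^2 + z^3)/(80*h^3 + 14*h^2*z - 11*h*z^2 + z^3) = (-4*h^3 - 7*h^2*z - 2*h*z^2 + z^3)/(80*h^3 + 14*h^2*z - 11*h*z^2 + z^3)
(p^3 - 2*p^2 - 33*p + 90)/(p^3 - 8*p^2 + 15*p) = (p + 6)/p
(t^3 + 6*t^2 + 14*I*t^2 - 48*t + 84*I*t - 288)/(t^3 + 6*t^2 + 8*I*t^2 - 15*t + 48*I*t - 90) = (t^2 + 14*I*t - 48)/(t^2 + 8*I*t - 15)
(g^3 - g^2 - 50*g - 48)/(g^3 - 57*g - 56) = (g + 6)/(g + 7)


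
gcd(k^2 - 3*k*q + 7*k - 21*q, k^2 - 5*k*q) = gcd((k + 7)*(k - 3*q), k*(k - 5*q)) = 1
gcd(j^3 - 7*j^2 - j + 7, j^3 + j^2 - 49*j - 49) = j^2 - 6*j - 7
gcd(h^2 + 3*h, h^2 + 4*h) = h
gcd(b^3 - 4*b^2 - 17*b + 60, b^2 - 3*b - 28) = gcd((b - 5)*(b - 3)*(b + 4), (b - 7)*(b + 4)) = b + 4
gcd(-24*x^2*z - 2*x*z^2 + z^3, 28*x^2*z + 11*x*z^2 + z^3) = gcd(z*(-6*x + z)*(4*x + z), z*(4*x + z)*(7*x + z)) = 4*x*z + z^2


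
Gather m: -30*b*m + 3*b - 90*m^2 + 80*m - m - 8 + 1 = 3*b - 90*m^2 + m*(79 - 30*b) - 7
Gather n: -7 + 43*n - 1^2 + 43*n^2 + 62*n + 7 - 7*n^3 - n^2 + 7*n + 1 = -7*n^3 + 42*n^2 + 112*n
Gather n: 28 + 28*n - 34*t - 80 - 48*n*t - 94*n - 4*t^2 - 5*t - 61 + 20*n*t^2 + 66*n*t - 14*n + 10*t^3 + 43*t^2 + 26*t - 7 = n*(20*t^2 + 18*t - 80) + 10*t^3 + 39*t^2 - 13*t - 120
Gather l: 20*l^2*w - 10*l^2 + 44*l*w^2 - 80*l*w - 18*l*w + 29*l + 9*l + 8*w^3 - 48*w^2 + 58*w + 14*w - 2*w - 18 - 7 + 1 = l^2*(20*w - 10) + l*(44*w^2 - 98*w + 38) + 8*w^3 - 48*w^2 + 70*w - 24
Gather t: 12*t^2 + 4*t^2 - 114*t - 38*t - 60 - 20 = 16*t^2 - 152*t - 80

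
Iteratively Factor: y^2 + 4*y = (y + 4)*(y)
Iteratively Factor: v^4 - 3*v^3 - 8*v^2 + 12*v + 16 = (v + 1)*(v^3 - 4*v^2 - 4*v + 16) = (v - 2)*(v + 1)*(v^2 - 2*v - 8) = (v - 2)*(v + 1)*(v + 2)*(v - 4)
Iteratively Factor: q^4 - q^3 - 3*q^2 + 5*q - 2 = (q - 1)*(q^3 - 3*q + 2) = (q - 1)^2*(q^2 + q - 2) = (q - 1)^3*(q + 2)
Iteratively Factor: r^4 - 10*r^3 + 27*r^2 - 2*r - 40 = (r - 4)*(r^3 - 6*r^2 + 3*r + 10) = (r - 5)*(r - 4)*(r^2 - r - 2) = (r - 5)*(r - 4)*(r + 1)*(r - 2)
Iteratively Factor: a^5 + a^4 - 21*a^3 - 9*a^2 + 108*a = (a)*(a^4 + a^3 - 21*a^2 - 9*a + 108) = a*(a - 3)*(a^3 + 4*a^2 - 9*a - 36) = a*(a - 3)*(a + 4)*(a^2 - 9) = a*(a - 3)^2*(a + 4)*(a + 3)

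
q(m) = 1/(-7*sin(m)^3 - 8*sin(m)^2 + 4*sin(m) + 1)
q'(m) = (21*sin(m)^2*cos(m) + 16*sin(m)*cos(m) - 4*cos(m))/(-7*sin(m)^3 - 8*sin(m)^2 + 4*sin(m) + 1)^2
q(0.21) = 0.70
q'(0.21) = 0.12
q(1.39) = -0.11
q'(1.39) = 0.06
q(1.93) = -0.12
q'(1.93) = -0.16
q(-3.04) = 1.93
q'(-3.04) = 19.94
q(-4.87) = -0.10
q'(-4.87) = 0.06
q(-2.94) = -15.28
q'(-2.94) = 1454.46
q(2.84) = 0.77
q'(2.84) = -1.47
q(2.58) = -5.11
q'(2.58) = -231.35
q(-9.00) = -0.66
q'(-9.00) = 2.78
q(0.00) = 1.00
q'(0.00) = -4.00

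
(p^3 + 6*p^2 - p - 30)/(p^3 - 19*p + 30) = (p + 3)/(p - 3)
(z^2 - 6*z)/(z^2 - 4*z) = (z - 6)/(z - 4)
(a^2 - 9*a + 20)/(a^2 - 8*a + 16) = (a - 5)/(a - 4)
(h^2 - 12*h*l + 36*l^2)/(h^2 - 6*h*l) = (h - 6*l)/h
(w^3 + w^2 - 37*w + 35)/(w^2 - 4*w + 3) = (w^2 + 2*w - 35)/(w - 3)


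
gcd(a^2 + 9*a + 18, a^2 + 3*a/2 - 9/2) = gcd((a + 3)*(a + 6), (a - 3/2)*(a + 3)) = a + 3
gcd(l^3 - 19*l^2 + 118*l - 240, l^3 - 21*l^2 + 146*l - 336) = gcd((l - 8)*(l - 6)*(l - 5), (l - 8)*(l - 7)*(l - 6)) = l^2 - 14*l + 48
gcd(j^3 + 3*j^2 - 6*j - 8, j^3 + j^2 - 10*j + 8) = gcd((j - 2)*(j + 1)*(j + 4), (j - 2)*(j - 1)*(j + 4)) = j^2 + 2*j - 8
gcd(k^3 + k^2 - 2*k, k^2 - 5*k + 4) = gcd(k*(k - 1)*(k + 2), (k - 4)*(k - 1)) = k - 1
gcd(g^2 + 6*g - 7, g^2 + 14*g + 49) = g + 7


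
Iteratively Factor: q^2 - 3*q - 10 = (q - 5)*(q + 2)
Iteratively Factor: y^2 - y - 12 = (y + 3)*(y - 4)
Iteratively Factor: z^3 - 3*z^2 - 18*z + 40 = (z - 2)*(z^2 - z - 20) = (z - 5)*(z - 2)*(z + 4)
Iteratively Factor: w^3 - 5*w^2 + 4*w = (w - 1)*(w^2 - 4*w) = w*(w - 1)*(w - 4)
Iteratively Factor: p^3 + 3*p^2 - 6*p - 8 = (p + 1)*(p^2 + 2*p - 8) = (p + 1)*(p + 4)*(p - 2)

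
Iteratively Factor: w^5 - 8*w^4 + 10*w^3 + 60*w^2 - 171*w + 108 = (w - 1)*(w^4 - 7*w^3 + 3*w^2 + 63*w - 108) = (w - 3)*(w - 1)*(w^3 - 4*w^2 - 9*w + 36) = (w - 3)^2*(w - 1)*(w^2 - w - 12) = (w - 3)^2*(w - 1)*(w + 3)*(w - 4)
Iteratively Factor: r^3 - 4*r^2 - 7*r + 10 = (r - 5)*(r^2 + r - 2) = (r - 5)*(r - 1)*(r + 2)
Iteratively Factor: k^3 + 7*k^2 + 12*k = (k + 3)*(k^2 + 4*k) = k*(k + 3)*(k + 4)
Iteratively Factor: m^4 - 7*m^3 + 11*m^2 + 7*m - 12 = (m - 3)*(m^3 - 4*m^2 - m + 4) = (m - 4)*(m - 3)*(m^2 - 1) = (m - 4)*(m - 3)*(m - 1)*(m + 1)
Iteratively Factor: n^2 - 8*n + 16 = (n - 4)*(n - 4)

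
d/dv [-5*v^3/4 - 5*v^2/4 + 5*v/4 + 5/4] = -15*v^2/4 - 5*v/2 + 5/4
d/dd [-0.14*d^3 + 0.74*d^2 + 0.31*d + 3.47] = -0.42*d^2 + 1.48*d + 0.31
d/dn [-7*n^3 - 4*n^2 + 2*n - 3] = -21*n^2 - 8*n + 2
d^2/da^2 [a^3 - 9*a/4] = 6*a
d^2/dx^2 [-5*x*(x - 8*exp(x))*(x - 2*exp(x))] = 50*x^2*exp(x) - 320*x*exp(2*x) + 200*x*exp(x) - 30*x - 320*exp(2*x) + 100*exp(x)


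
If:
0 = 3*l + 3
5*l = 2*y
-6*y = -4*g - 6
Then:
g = -21/4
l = -1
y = -5/2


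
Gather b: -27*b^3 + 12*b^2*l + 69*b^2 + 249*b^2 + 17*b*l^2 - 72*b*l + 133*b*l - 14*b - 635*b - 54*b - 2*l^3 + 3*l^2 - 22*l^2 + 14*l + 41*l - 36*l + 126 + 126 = -27*b^3 + b^2*(12*l + 318) + b*(17*l^2 + 61*l - 703) - 2*l^3 - 19*l^2 + 19*l + 252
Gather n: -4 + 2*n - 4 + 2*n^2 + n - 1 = 2*n^2 + 3*n - 9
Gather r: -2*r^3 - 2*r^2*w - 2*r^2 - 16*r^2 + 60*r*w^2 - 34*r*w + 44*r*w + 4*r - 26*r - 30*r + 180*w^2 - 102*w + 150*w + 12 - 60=-2*r^3 + r^2*(-2*w - 18) + r*(60*w^2 + 10*w - 52) + 180*w^2 + 48*w - 48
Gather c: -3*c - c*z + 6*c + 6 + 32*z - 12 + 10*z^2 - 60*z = c*(3 - z) + 10*z^2 - 28*z - 6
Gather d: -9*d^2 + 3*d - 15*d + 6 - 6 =-9*d^2 - 12*d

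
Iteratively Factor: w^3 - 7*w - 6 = (w + 1)*(w^2 - w - 6) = (w + 1)*(w + 2)*(w - 3)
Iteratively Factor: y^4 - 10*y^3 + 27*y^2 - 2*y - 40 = (y + 1)*(y^3 - 11*y^2 + 38*y - 40) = (y - 4)*(y + 1)*(y^2 - 7*y + 10) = (y - 5)*(y - 4)*(y + 1)*(y - 2)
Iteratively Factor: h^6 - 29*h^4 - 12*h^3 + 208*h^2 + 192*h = (h - 4)*(h^5 + 4*h^4 - 13*h^3 - 64*h^2 - 48*h) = (h - 4)^2*(h^4 + 8*h^3 + 19*h^2 + 12*h) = (h - 4)^2*(h + 4)*(h^3 + 4*h^2 + 3*h) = h*(h - 4)^2*(h + 4)*(h^2 + 4*h + 3) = h*(h - 4)^2*(h + 3)*(h + 4)*(h + 1)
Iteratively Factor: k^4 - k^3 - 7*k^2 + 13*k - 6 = (k - 1)*(k^3 - 7*k + 6) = (k - 1)*(k + 3)*(k^2 - 3*k + 2) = (k - 2)*(k - 1)*(k + 3)*(k - 1)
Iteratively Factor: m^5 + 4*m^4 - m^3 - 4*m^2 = (m + 4)*(m^4 - m^2) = m*(m + 4)*(m^3 - m) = m*(m - 1)*(m + 4)*(m^2 + m) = m^2*(m - 1)*(m + 4)*(m + 1)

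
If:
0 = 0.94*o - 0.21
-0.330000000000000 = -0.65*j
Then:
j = 0.51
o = 0.22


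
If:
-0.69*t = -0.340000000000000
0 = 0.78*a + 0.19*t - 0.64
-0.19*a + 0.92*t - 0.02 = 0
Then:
No Solution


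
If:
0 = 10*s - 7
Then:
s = 7/10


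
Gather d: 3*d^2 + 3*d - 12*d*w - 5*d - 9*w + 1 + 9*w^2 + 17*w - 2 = 3*d^2 + d*(-12*w - 2) + 9*w^2 + 8*w - 1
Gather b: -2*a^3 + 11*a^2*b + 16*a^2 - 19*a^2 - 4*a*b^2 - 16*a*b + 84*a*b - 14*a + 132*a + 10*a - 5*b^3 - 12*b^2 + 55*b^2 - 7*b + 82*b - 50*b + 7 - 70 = -2*a^3 - 3*a^2 + 128*a - 5*b^3 + b^2*(43 - 4*a) + b*(11*a^2 + 68*a + 25) - 63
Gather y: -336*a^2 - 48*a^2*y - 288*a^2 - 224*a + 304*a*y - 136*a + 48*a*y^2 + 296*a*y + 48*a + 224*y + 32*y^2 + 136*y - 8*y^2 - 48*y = -624*a^2 - 312*a + y^2*(48*a + 24) + y*(-48*a^2 + 600*a + 312)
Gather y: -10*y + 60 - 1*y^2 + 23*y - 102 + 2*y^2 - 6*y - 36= y^2 + 7*y - 78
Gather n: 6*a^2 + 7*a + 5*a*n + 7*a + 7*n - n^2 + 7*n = 6*a^2 + 14*a - n^2 + n*(5*a + 14)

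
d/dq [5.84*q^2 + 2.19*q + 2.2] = 11.68*q + 2.19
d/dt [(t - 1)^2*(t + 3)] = (t - 1)*(3*t + 5)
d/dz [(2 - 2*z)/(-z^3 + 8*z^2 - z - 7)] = 2*(z^3 - 8*z^2 + z - (z - 1)*(3*z^2 - 16*z + 1) + 7)/(z^3 - 8*z^2 + z + 7)^2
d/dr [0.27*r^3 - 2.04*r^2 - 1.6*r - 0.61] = 0.81*r^2 - 4.08*r - 1.6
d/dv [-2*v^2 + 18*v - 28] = 18 - 4*v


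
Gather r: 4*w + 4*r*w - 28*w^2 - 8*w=4*r*w - 28*w^2 - 4*w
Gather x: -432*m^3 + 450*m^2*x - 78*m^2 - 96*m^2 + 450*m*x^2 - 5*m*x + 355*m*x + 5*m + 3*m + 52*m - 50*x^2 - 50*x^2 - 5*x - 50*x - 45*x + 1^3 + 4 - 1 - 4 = -432*m^3 - 174*m^2 + 60*m + x^2*(450*m - 100) + x*(450*m^2 + 350*m - 100)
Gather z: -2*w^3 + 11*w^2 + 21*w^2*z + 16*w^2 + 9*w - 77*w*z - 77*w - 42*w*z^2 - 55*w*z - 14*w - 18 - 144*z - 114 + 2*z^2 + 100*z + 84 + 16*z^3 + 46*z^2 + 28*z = -2*w^3 + 27*w^2 - 82*w + 16*z^3 + z^2*(48 - 42*w) + z*(21*w^2 - 132*w - 16) - 48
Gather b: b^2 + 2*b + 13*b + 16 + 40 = b^2 + 15*b + 56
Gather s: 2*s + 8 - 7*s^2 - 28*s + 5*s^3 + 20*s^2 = 5*s^3 + 13*s^2 - 26*s + 8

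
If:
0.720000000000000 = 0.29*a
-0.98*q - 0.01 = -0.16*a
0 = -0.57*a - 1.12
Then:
No Solution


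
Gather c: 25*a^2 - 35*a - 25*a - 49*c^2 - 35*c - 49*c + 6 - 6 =25*a^2 - 60*a - 49*c^2 - 84*c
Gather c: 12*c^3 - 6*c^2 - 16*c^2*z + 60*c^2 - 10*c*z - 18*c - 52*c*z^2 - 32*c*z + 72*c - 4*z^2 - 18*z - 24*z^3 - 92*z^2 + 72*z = 12*c^3 + c^2*(54 - 16*z) + c*(-52*z^2 - 42*z + 54) - 24*z^3 - 96*z^2 + 54*z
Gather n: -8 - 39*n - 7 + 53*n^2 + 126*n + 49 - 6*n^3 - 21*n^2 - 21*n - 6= -6*n^3 + 32*n^2 + 66*n + 28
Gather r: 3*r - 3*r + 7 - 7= 0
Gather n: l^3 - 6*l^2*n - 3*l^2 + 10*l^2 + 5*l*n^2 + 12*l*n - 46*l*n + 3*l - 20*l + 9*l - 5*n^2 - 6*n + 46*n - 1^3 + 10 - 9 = l^3 + 7*l^2 - 8*l + n^2*(5*l - 5) + n*(-6*l^2 - 34*l + 40)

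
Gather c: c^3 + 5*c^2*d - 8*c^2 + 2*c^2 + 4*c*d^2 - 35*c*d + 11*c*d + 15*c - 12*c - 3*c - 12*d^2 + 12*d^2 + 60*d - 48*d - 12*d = c^3 + c^2*(5*d - 6) + c*(4*d^2 - 24*d)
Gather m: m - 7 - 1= m - 8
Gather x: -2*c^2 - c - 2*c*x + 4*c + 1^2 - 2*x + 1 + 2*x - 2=-2*c^2 - 2*c*x + 3*c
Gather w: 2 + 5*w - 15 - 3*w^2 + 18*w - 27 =-3*w^2 + 23*w - 40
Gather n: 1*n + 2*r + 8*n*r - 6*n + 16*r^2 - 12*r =n*(8*r - 5) + 16*r^2 - 10*r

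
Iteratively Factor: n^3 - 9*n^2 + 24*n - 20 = (n - 2)*(n^2 - 7*n + 10) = (n - 5)*(n - 2)*(n - 2)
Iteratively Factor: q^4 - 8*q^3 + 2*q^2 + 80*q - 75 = (q - 1)*(q^3 - 7*q^2 - 5*q + 75) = (q - 5)*(q - 1)*(q^2 - 2*q - 15) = (q - 5)*(q - 1)*(q + 3)*(q - 5)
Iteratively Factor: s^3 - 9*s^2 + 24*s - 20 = (s - 2)*(s^2 - 7*s + 10) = (s - 2)^2*(s - 5)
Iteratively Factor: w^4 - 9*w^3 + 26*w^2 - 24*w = (w - 2)*(w^3 - 7*w^2 + 12*w) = (w - 4)*(w - 2)*(w^2 - 3*w) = w*(w - 4)*(w - 2)*(w - 3)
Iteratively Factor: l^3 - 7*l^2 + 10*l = (l - 2)*(l^2 - 5*l) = (l - 5)*(l - 2)*(l)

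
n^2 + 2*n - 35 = (n - 5)*(n + 7)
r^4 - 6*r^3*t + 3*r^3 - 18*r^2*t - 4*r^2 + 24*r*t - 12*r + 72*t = (r - 2)*(r + 2)*(r + 3)*(r - 6*t)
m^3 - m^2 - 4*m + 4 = (m - 2)*(m - 1)*(m + 2)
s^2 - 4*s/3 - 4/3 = (s - 2)*(s + 2/3)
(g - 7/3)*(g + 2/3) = g^2 - 5*g/3 - 14/9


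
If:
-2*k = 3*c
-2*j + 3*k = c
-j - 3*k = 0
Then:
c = 0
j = 0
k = 0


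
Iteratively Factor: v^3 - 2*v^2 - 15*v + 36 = (v + 4)*(v^2 - 6*v + 9) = (v - 3)*(v + 4)*(v - 3)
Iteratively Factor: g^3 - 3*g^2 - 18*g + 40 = (g - 2)*(g^2 - g - 20) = (g - 5)*(g - 2)*(g + 4)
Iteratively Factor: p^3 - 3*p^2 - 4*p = (p + 1)*(p^2 - 4*p) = (p - 4)*(p + 1)*(p)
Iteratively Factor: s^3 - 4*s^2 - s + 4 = (s - 1)*(s^2 - 3*s - 4) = (s - 1)*(s + 1)*(s - 4)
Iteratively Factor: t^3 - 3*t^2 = (t - 3)*(t^2) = t*(t - 3)*(t)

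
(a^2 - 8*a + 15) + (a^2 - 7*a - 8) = 2*a^2 - 15*a + 7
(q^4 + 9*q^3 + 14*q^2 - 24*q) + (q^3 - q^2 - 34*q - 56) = q^4 + 10*q^3 + 13*q^2 - 58*q - 56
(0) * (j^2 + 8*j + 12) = 0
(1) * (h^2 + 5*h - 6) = h^2 + 5*h - 6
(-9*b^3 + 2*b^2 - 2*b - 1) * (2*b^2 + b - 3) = -18*b^5 - 5*b^4 + 25*b^3 - 10*b^2 + 5*b + 3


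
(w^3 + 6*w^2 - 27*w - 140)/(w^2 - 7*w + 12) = (w^3 + 6*w^2 - 27*w - 140)/(w^2 - 7*w + 12)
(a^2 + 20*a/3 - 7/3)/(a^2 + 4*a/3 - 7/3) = (3*a^2 + 20*a - 7)/(3*a^2 + 4*a - 7)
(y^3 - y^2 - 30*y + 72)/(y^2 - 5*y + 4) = (y^2 + 3*y - 18)/(y - 1)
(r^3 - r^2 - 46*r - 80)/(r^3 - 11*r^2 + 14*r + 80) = (r + 5)/(r - 5)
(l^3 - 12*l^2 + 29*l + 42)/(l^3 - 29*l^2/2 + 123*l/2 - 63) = 2*(l + 1)/(2*l - 3)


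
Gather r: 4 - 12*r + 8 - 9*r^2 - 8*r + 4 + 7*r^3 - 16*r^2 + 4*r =7*r^3 - 25*r^2 - 16*r + 16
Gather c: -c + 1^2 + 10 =11 - c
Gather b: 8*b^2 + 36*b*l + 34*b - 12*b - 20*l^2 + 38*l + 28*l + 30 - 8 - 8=8*b^2 + b*(36*l + 22) - 20*l^2 + 66*l + 14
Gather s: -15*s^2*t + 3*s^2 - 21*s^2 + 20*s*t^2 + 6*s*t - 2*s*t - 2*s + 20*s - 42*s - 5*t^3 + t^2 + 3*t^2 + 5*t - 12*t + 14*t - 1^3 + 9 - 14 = s^2*(-15*t - 18) + s*(20*t^2 + 4*t - 24) - 5*t^3 + 4*t^2 + 7*t - 6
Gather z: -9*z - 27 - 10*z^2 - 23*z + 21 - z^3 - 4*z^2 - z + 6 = -z^3 - 14*z^2 - 33*z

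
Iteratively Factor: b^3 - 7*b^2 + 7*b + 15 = (b - 5)*(b^2 - 2*b - 3) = (b - 5)*(b - 3)*(b + 1)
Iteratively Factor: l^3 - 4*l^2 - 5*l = (l + 1)*(l^2 - 5*l) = l*(l + 1)*(l - 5)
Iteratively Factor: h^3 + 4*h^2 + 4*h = (h)*(h^2 + 4*h + 4) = h*(h + 2)*(h + 2)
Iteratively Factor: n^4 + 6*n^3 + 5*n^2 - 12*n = (n + 4)*(n^3 + 2*n^2 - 3*n) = (n + 3)*(n + 4)*(n^2 - n) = n*(n + 3)*(n + 4)*(n - 1)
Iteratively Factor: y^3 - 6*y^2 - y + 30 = (y - 3)*(y^2 - 3*y - 10) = (y - 3)*(y + 2)*(y - 5)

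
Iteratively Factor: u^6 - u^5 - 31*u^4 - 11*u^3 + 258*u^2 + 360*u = (u - 4)*(u^5 + 3*u^4 - 19*u^3 - 87*u^2 - 90*u) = (u - 5)*(u - 4)*(u^4 + 8*u^3 + 21*u^2 + 18*u) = (u - 5)*(u - 4)*(u + 2)*(u^3 + 6*u^2 + 9*u) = (u - 5)*(u - 4)*(u + 2)*(u + 3)*(u^2 + 3*u) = u*(u - 5)*(u - 4)*(u + 2)*(u + 3)*(u + 3)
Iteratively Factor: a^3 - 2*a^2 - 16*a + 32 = (a + 4)*(a^2 - 6*a + 8) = (a - 2)*(a + 4)*(a - 4)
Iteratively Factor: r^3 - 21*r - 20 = (r - 5)*(r^2 + 5*r + 4) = (r - 5)*(r + 1)*(r + 4)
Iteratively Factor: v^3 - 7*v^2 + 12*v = (v - 4)*(v^2 - 3*v) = v*(v - 4)*(v - 3)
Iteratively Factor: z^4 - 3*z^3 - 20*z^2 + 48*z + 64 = (z - 4)*(z^3 + z^2 - 16*z - 16) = (z - 4)*(z + 4)*(z^2 - 3*z - 4) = (z - 4)^2*(z + 4)*(z + 1)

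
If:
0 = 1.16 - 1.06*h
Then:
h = 1.09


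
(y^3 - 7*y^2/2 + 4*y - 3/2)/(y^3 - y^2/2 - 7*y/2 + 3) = (y - 1)/(y + 2)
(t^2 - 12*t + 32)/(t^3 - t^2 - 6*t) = (-t^2 + 12*t - 32)/(t*(-t^2 + t + 6))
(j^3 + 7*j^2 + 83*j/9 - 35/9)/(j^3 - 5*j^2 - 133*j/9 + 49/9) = (j + 5)/(j - 7)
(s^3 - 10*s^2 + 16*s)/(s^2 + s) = (s^2 - 10*s + 16)/(s + 1)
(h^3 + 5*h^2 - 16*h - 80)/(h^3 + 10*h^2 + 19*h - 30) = (h^2 - 16)/(h^2 + 5*h - 6)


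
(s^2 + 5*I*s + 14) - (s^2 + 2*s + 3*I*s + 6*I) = -2*s + 2*I*s + 14 - 6*I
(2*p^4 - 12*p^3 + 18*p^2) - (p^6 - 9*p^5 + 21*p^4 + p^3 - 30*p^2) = -p^6 + 9*p^5 - 19*p^4 - 13*p^3 + 48*p^2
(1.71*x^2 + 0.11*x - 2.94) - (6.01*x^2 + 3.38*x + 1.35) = -4.3*x^2 - 3.27*x - 4.29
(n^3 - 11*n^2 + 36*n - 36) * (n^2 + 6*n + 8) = n^5 - 5*n^4 - 22*n^3 + 92*n^2 + 72*n - 288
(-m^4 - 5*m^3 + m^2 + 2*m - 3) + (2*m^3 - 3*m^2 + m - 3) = -m^4 - 3*m^3 - 2*m^2 + 3*m - 6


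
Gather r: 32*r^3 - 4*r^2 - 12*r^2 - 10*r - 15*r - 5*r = 32*r^3 - 16*r^2 - 30*r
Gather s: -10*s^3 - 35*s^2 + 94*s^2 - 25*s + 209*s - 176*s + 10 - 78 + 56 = -10*s^3 + 59*s^2 + 8*s - 12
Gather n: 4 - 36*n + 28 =32 - 36*n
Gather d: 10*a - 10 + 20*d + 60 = 10*a + 20*d + 50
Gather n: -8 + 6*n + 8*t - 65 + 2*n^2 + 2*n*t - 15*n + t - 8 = 2*n^2 + n*(2*t - 9) + 9*t - 81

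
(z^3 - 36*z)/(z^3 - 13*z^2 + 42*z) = (z + 6)/(z - 7)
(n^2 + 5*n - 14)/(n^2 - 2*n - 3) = (-n^2 - 5*n + 14)/(-n^2 + 2*n + 3)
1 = 1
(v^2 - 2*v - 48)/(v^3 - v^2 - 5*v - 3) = (-v^2 + 2*v + 48)/(-v^3 + v^2 + 5*v + 3)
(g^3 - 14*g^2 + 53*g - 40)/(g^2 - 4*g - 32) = (g^2 - 6*g + 5)/(g + 4)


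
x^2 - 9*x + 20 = (x - 5)*(x - 4)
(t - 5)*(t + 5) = t^2 - 25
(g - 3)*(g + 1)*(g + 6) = g^3 + 4*g^2 - 15*g - 18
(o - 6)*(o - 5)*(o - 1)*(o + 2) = o^4 - 10*o^3 + 17*o^2 + 52*o - 60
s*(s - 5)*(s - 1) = s^3 - 6*s^2 + 5*s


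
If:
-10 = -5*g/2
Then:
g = 4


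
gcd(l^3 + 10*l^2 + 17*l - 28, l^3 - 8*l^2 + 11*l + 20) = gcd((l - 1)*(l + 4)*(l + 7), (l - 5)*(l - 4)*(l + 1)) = 1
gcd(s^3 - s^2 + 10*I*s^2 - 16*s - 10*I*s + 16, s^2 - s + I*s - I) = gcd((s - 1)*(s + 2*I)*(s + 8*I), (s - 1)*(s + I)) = s - 1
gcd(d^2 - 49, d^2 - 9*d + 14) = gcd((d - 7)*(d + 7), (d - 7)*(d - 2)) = d - 7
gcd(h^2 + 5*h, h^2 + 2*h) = h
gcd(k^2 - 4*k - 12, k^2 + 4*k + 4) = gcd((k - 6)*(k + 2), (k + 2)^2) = k + 2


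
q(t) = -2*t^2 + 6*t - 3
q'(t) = 6 - 4*t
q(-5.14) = -86.68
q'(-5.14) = 26.56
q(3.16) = -4.01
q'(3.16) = -6.64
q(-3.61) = -50.72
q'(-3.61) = 20.44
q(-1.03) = -11.30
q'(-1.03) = 10.12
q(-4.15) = -62.34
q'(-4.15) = 22.60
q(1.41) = 1.48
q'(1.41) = 0.36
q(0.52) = -0.42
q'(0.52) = 3.92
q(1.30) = 1.42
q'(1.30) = 0.80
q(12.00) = -219.00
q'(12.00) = -42.00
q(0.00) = -3.00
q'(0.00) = 6.00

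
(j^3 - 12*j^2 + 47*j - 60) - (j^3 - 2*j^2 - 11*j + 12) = -10*j^2 + 58*j - 72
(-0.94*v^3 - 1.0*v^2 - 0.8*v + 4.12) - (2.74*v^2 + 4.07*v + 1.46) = -0.94*v^3 - 3.74*v^2 - 4.87*v + 2.66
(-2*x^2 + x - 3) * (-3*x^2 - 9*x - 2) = 6*x^4 + 15*x^3 + 4*x^2 + 25*x + 6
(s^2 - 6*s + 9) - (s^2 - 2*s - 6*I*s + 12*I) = -4*s + 6*I*s + 9 - 12*I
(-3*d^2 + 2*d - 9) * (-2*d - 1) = 6*d^3 - d^2 + 16*d + 9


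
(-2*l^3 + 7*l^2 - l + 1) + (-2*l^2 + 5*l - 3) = -2*l^3 + 5*l^2 + 4*l - 2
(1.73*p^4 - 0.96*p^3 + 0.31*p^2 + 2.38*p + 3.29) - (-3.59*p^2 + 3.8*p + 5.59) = 1.73*p^4 - 0.96*p^3 + 3.9*p^2 - 1.42*p - 2.3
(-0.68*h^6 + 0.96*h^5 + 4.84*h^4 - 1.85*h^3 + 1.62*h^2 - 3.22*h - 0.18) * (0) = 0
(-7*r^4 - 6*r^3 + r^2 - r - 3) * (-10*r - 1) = 70*r^5 + 67*r^4 - 4*r^3 + 9*r^2 + 31*r + 3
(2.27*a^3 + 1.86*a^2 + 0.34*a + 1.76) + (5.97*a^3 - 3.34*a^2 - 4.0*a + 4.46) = 8.24*a^3 - 1.48*a^2 - 3.66*a + 6.22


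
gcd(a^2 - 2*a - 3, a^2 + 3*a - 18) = a - 3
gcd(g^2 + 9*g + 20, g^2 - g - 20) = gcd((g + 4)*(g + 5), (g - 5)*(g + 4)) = g + 4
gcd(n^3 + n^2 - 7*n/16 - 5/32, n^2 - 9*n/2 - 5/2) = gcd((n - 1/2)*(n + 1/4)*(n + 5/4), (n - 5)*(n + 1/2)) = 1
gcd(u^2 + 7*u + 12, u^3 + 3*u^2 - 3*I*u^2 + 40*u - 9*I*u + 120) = u + 3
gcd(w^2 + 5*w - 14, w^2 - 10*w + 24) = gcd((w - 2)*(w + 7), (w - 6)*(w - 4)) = 1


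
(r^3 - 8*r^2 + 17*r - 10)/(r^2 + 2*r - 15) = (r^3 - 8*r^2 + 17*r - 10)/(r^2 + 2*r - 15)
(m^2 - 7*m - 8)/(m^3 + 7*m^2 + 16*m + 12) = (m^2 - 7*m - 8)/(m^3 + 7*m^2 + 16*m + 12)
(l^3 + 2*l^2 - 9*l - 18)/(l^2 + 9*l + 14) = (l^2 - 9)/(l + 7)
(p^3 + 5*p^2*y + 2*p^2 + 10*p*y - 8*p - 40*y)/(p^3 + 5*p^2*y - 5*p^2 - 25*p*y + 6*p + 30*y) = (p + 4)/(p - 3)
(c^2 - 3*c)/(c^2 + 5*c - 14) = c*(c - 3)/(c^2 + 5*c - 14)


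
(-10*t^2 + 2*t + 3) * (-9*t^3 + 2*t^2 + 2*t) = 90*t^5 - 38*t^4 - 43*t^3 + 10*t^2 + 6*t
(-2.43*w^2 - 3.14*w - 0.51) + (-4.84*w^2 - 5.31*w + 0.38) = -7.27*w^2 - 8.45*w - 0.13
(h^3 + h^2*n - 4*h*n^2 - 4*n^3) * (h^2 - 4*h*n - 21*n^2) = h^5 - 3*h^4*n - 29*h^3*n^2 - 9*h^2*n^3 + 100*h*n^4 + 84*n^5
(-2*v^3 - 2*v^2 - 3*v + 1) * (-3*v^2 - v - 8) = 6*v^5 + 8*v^4 + 27*v^3 + 16*v^2 + 23*v - 8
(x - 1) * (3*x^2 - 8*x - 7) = 3*x^3 - 11*x^2 + x + 7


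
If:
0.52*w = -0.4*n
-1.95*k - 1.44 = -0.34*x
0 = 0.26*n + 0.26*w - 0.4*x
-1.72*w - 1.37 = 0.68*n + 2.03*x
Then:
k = -0.63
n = 4.05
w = -3.11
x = 0.61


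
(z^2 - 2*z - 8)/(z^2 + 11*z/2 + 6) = 2*(z^2 - 2*z - 8)/(2*z^2 + 11*z + 12)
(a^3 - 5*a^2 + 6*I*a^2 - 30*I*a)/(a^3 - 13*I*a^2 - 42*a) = (a^2 + a*(-5 + 6*I) - 30*I)/(a^2 - 13*I*a - 42)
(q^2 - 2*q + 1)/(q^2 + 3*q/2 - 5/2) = 2*(q - 1)/(2*q + 5)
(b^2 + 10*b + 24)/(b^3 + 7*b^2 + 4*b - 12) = (b + 4)/(b^2 + b - 2)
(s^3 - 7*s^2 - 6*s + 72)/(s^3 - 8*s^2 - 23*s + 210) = (s^2 - s - 12)/(s^2 - 2*s - 35)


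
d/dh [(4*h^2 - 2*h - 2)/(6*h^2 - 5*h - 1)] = -8/(36*h^2 + 12*h + 1)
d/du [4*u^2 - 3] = 8*u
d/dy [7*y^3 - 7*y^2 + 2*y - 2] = 21*y^2 - 14*y + 2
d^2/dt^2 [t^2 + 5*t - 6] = 2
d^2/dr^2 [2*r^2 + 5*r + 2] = 4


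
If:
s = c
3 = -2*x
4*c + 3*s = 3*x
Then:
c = -9/14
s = -9/14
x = -3/2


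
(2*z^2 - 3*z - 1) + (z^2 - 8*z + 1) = 3*z^2 - 11*z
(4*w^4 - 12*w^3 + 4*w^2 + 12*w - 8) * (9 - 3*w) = -12*w^5 + 72*w^4 - 120*w^3 + 132*w - 72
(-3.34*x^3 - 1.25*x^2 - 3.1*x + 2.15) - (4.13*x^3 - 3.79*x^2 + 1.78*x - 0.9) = -7.47*x^3 + 2.54*x^2 - 4.88*x + 3.05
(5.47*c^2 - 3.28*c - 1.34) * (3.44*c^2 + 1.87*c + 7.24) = 18.8168*c^4 - 1.0543*c^3 + 28.8596*c^2 - 26.253*c - 9.7016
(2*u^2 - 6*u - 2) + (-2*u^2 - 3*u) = -9*u - 2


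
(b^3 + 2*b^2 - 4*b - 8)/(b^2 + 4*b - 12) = (b^2 + 4*b + 4)/(b + 6)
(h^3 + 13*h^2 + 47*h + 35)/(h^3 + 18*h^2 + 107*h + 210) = (h + 1)/(h + 6)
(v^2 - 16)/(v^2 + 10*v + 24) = (v - 4)/(v + 6)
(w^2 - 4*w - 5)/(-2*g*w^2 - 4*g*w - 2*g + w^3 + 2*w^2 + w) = (w - 5)/(-2*g*w - 2*g + w^2 + w)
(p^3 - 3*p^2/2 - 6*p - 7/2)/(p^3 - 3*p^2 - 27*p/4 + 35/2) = 2*(p^2 + 2*p + 1)/(2*p^2 + p - 10)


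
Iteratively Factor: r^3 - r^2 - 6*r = (r - 3)*(r^2 + 2*r) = r*(r - 3)*(r + 2)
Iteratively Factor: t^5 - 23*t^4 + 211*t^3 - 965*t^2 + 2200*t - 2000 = (t - 5)*(t^4 - 18*t^3 + 121*t^2 - 360*t + 400) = (t - 5)^2*(t^3 - 13*t^2 + 56*t - 80) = (t - 5)^2*(t - 4)*(t^2 - 9*t + 20) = (t - 5)^3*(t - 4)*(t - 4)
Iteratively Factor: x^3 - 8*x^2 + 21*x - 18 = (x - 2)*(x^2 - 6*x + 9) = (x - 3)*(x - 2)*(x - 3)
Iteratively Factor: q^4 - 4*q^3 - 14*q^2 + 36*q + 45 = (q - 5)*(q^3 + q^2 - 9*q - 9) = (q - 5)*(q + 3)*(q^2 - 2*q - 3) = (q - 5)*(q - 3)*(q + 3)*(q + 1)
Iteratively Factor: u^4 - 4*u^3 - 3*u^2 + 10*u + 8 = (u - 4)*(u^3 - 3*u - 2) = (u - 4)*(u + 1)*(u^2 - u - 2) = (u - 4)*(u - 2)*(u + 1)*(u + 1)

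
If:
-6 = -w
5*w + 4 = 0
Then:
No Solution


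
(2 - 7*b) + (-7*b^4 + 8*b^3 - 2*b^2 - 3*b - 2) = -7*b^4 + 8*b^3 - 2*b^2 - 10*b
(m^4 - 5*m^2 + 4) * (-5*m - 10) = -5*m^5 - 10*m^4 + 25*m^3 + 50*m^2 - 20*m - 40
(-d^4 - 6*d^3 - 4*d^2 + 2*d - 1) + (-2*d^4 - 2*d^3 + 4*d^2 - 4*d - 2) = -3*d^4 - 8*d^3 - 2*d - 3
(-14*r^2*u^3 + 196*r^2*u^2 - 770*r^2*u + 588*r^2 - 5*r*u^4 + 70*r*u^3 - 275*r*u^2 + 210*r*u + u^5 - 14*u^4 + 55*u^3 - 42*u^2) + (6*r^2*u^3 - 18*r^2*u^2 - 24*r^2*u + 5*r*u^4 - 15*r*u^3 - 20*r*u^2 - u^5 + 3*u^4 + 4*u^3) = -8*r^2*u^3 + 178*r^2*u^2 - 794*r^2*u + 588*r^2 + 55*r*u^3 - 295*r*u^2 + 210*r*u - 11*u^4 + 59*u^3 - 42*u^2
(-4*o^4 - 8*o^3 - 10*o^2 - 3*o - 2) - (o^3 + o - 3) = -4*o^4 - 9*o^3 - 10*o^2 - 4*o + 1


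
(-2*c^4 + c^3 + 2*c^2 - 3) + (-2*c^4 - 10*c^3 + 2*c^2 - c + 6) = -4*c^4 - 9*c^3 + 4*c^2 - c + 3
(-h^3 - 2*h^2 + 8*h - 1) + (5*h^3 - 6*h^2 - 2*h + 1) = 4*h^3 - 8*h^2 + 6*h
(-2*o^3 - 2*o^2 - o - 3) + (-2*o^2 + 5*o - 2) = -2*o^3 - 4*o^2 + 4*o - 5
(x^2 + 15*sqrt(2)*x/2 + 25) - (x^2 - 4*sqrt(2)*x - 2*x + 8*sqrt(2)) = 2*x + 23*sqrt(2)*x/2 - 8*sqrt(2) + 25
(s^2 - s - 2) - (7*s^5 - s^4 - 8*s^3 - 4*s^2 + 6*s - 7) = -7*s^5 + s^4 + 8*s^3 + 5*s^2 - 7*s + 5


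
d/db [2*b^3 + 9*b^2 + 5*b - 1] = 6*b^2 + 18*b + 5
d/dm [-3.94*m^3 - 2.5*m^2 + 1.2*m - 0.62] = -11.82*m^2 - 5.0*m + 1.2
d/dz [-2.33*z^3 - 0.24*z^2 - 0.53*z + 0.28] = -6.99*z^2 - 0.48*z - 0.53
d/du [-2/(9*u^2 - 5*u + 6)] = 2*(18*u - 5)/(9*u^2 - 5*u + 6)^2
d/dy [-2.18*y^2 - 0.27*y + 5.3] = -4.36*y - 0.27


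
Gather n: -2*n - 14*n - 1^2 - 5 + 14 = 8 - 16*n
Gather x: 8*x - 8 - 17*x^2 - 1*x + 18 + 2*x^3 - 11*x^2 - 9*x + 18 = 2*x^3 - 28*x^2 - 2*x + 28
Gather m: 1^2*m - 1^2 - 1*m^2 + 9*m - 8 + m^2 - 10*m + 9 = 0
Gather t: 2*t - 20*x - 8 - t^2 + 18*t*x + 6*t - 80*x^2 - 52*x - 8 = -t^2 + t*(18*x + 8) - 80*x^2 - 72*x - 16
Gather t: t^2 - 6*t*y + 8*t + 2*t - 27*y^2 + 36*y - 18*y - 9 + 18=t^2 + t*(10 - 6*y) - 27*y^2 + 18*y + 9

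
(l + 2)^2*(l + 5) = l^3 + 9*l^2 + 24*l + 20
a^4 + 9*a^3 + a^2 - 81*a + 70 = (a - 2)*(a - 1)*(a + 5)*(a + 7)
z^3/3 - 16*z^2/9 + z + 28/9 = (z/3 + 1/3)*(z - 4)*(z - 7/3)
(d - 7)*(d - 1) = d^2 - 8*d + 7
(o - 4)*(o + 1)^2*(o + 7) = o^4 + 5*o^3 - 21*o^2 - 53*o - 28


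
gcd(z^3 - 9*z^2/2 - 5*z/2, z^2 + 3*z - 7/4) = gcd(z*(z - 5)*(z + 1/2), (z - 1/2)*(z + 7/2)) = 1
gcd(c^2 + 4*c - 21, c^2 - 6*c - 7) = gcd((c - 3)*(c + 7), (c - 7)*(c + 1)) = 1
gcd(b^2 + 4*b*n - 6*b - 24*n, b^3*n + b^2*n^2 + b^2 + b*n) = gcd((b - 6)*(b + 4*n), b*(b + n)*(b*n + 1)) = 1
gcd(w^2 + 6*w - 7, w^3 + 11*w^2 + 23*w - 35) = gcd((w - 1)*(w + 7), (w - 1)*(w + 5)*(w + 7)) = w^2 + 6*w - 7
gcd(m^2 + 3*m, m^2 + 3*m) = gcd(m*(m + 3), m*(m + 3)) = m^2 + 3*m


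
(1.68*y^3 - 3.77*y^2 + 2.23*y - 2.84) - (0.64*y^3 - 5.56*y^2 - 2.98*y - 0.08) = 1.04*y^3 + 1.79*y^2 + 5.21*y - 2.76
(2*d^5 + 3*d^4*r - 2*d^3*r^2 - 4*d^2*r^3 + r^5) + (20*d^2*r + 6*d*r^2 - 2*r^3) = 2*d^5 + 3*d^4*r - 2*d^3*r^2 - 4*d^2*r^3 + 20*d^2*r + 6*d*r^2 + r^5 - 2*r^3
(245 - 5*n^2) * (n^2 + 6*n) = -5*n^4 - 30*n^3 + 245*n^2 + 1470*n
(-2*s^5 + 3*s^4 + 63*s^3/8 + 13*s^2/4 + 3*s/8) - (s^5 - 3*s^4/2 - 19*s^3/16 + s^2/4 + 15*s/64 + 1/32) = -3*s^5 + 9*s^4/2 + 145*s^3/16 + 3*s^2 + 9*s/64 - 1/32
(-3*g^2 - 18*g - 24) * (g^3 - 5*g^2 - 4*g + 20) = -3*g^5 - 3*g^4 + 78*g^3 + 132*g^2 - 264*g - 480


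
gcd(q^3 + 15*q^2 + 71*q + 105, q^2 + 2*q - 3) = q + 3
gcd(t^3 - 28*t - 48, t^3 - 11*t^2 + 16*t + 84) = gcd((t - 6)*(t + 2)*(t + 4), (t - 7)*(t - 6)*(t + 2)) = t^2 - 4*t - 12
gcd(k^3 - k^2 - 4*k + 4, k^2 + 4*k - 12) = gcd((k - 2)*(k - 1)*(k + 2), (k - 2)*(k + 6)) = k - 2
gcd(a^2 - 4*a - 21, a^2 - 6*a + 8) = 1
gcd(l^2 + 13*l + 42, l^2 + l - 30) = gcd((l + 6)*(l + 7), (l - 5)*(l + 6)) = l + 6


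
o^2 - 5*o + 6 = (o - 3)*(o - 2)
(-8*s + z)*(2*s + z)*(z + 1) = -16*s^2*z - 16*s^2 - 6*s*z^2 - 6*s*z + z^3 + z^2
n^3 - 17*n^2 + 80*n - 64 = (n - 8)^2*(n - 1)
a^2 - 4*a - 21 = (a - 7)*(a + 3)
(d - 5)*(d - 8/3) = d^2 - 23*d/3 + 40/3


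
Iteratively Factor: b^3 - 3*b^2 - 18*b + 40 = (b - 2)*(b^2 - b - 20) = (b - 5)*(b - 2)*(b + 4)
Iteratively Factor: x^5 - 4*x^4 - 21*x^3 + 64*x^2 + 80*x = (x - 5)*(x^4 + x^3 - 16*x^2 - 16*x) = x*(x - 5)*(x^3 + x^2 - 16*x - 16) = x*(x - 5)*(x - 4)*(x^2 + 5*x + 4) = x*(x - 5)*(x - 4)*(x + 4)*(x + 1)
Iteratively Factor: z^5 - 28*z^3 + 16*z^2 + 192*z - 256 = (z - 2)*(z^4 + 2*z^3 - 24*z^2 - 32*z + 128) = (z - 2)*(z + 4)*(z^3 - 2*z^2 - 16*z + 32) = (z - 2)^2*(z + 4)*(z^2 - 16) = (z - 4)*(z - 2)^2*(z + 4)*(z + 4)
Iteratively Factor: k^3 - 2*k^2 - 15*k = (k)*(k^2 - 2*k - 15) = k*(k - 5)*(k + 3)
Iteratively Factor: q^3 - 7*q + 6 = (q - 1)*(q^2 + q - 6) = (q - 1)*(q + 3)*(q - 2)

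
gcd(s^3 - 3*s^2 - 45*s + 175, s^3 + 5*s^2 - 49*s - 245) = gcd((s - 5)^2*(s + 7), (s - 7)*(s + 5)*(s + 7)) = s + 7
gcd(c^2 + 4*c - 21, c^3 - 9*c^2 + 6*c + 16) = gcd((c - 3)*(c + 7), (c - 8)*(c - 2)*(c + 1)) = 1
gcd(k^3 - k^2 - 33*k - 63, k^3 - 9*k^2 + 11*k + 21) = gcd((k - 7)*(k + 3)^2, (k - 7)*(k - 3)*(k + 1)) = k - 7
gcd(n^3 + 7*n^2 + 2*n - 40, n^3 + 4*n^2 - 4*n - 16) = n^2 + 2*n - 8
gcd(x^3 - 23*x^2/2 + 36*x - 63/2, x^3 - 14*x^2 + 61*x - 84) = x^2 - 10*x + 21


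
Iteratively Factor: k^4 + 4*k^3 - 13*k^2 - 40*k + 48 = (k - 1)*(k^3 + 5*k^2 - 8*k - 48) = (k - 3)*(k - 1)*(k^2 + 8*k + 16) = (k - 3)*(k - 1)*(k + 4)*(k + 4)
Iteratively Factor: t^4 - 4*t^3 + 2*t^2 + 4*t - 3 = (t - 3)*(t^3 - t^2 - t + 1) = (t - 3)*(t + 1)*(t^2 - 2*t + 1) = (t - 3)*(t - 1)*(t + 1)*(t - 1)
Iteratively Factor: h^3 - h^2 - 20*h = (h + 4)*(h^2 - 5*h) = (h - 5)*(h + 4)*(h)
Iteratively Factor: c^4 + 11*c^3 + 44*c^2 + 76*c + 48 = (c + 2)*(c^3 + 9*c^2 + 26*c + 24) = (c + 2)*(c + 4)*(c^2 + 5*c + 6) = (c + 2)^2*(c + 4)*(c + 3)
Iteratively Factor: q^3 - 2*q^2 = (q)*(q^2 - 2*q) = q*(q - 2)*(q)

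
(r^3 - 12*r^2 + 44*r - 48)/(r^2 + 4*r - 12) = (r^2 - 10*r + 24)/(r + 6)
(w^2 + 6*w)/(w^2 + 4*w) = (w + 6)/(w + 4)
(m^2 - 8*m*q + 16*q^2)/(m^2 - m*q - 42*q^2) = (-m^2 + 8*m*q - 16*q^2)/(-m^2 + m*q + 42*q^2)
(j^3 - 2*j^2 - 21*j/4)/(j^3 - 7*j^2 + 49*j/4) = (2*j + 3)/(2*j - 7)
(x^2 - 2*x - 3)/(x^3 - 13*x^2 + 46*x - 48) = (x + 1)/(x^2 - 10*x + 16)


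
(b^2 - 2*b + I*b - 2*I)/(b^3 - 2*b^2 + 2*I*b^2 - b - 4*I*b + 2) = 1/(b + I)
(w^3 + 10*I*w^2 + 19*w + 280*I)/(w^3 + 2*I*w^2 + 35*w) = (w + 8*I)/w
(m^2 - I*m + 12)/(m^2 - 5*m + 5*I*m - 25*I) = (m^2 - I*m + 12)/(m^2 + 5*m*(-1 + I) - 25*I)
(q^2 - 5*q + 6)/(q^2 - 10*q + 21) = (q - 2)/(q - 7)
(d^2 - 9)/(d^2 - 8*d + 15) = (d + 3)/(d - 5)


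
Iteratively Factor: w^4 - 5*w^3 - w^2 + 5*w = (w - 1)*(w^3 - 4*w^2 - 5*w) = (w - 5)*(w - 1)*(w^2 + w) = w*(w - 5)*(w - 1)*(w + 1)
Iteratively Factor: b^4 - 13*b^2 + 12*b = (b)*(b^3 - 13*b + 12) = b*(b - 1)*(b^2 + b - 12) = b*(b - 3)*(b - 1)*(b + 4)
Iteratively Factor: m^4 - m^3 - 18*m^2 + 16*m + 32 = (m + 4)*(m^3 - 5*m^2 + 2*m + 8) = (m - 4)*(m + 4)*(m^2 - m - 2) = (m - 4)*(m - 2)*(m + 4)*(m + 1)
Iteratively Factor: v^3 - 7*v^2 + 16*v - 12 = (v - 3)*(v^2 - 4*v + 4) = (v - 3)*(v - 2)*(v - 2)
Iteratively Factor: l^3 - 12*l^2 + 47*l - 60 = (l - 4)*(l^2 - 8*l + 15) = (l - 4)*(l - 3)*(l - 5)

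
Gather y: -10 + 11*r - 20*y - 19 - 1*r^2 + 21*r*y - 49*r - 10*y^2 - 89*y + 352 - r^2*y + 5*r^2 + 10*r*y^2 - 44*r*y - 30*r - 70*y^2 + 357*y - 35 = 4*r^2 - 68*r + y^2*(10*r - 80) + y*(-r^2 - 23*r + 248) + 288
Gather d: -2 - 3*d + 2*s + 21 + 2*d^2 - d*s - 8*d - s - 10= 2*d^2 + d*(-s - 11) + s + 9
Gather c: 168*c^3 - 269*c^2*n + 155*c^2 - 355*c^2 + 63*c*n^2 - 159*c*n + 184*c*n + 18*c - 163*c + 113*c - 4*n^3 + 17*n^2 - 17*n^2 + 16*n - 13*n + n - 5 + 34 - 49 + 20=168*c^3 + c^2*(-269*n - 200) + c*(63*n^2 + 25*n - 32) - 4*n^3 + 4*n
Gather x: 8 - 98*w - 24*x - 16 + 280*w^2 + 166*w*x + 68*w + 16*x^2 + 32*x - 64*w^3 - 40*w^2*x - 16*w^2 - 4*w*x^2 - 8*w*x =-64*w^3 + 264*w^2 - 30*w + x^2*(16 - 4*w) + x*(-40*w^2 + 158*w + 8) - 8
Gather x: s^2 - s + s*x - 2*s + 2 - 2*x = s^2 - 3*s + x*(s - 2) + 2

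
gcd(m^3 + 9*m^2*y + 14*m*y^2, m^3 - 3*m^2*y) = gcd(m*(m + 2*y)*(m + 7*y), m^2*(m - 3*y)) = m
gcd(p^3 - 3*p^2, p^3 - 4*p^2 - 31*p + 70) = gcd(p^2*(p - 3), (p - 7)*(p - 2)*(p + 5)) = 1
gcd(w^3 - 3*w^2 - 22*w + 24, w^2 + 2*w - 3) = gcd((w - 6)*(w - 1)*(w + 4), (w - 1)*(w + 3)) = w - 1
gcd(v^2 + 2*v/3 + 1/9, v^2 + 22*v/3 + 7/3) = v + 1/3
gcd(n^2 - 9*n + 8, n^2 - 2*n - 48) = n - 8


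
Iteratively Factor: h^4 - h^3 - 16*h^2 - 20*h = (h + 2)*(h^3 - 3*h^2 - 10*h) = (h - 5)*(h + 2)*(h^2 + 2*h) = h*(h - 5)*(h + 2)*(h + 2)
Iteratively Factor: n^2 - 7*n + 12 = (n - 4)*(n - 3)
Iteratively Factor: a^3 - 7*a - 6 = (a + 2)*(a^2 - 2*a - 3) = (a - 3)*(a + 2)*(a + 1)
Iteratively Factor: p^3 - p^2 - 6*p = (p + 2)*(p^2 - 3*p) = p*(p + 2)*(p - 3)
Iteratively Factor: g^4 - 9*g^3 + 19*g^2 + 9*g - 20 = (g - 5)*(g^3 - 4*g^2 - g + 4) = (g - 5)*(g - 1)*(g^2 - 3*g - 4) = (g - 5)*(g - 1)*(g + 1)*(g - 4)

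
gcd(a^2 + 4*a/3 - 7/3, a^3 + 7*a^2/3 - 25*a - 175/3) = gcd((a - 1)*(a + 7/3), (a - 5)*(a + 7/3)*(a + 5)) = a + 7/3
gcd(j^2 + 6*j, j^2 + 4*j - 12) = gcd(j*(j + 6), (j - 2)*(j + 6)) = j + 6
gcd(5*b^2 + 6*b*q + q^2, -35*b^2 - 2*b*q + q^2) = 5*b + q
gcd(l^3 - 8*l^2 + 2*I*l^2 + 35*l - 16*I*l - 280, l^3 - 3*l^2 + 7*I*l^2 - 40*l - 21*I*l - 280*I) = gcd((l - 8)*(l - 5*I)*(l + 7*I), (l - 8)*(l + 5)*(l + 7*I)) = l^2 + l*(-8 + 7*I) - 56*I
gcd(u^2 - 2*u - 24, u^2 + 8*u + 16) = u + 4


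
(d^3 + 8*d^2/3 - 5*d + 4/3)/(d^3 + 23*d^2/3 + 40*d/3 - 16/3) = (d - 1)/(d + 4)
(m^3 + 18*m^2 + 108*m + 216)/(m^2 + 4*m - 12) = (m^2 + 12*m + 36)/(m - 2)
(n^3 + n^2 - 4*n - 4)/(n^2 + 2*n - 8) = (n^2 + 3*n + 2)/(n + 4)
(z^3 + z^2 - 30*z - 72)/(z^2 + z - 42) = (z^2 + 7*z + 12)/(z + 7)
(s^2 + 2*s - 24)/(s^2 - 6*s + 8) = (s + 6)/(s - 2)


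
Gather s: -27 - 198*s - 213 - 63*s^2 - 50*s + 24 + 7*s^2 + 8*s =-56*s^2 - 240*s - 216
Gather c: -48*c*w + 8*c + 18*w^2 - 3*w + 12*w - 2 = c*(8 - 48*w) + 18*w^2 + 9*w - 2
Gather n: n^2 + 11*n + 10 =n^2 + 11*n + 10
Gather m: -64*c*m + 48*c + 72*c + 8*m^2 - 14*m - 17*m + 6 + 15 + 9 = 120*c + 8*m^2 + m*(-64*c - 31) + 30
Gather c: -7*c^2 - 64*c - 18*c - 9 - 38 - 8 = -7*c^2 - 82*c - 55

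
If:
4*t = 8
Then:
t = 2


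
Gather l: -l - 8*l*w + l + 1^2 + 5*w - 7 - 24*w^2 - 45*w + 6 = -8*l*w - 24*w^2 - 40*w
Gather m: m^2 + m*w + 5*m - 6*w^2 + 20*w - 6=m^2 + m*(w + 5) - 6*w^2 + 20*w - 6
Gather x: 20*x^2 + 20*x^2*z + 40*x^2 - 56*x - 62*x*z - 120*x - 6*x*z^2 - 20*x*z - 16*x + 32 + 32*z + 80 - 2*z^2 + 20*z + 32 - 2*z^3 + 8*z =x^2*(20*z + 60) + x*(-6*z^2 - 82*z - 192) - 2*z^3 - 2*z^2 + 60*z + 144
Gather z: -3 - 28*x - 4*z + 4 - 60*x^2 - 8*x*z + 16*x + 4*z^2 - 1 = -60*x^2 - 12*x + 4*z^2 + z*(-8*x - 4)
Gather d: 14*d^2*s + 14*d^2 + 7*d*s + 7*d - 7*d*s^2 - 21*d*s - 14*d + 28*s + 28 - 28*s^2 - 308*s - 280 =d^2*(14*s + 14) + d*(-7*s^2 - 14*s - 7) - 28*s^2 - 280*s - 252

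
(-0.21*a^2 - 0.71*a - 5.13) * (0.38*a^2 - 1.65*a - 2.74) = -0.0798*a^4 + 0.0767*a^3 - 0.2025*a^2 + 10.4099*a + 14.0562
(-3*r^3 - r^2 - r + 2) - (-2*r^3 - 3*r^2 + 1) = -r^3 + 2*r^2 - r + 1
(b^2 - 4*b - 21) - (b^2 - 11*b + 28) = 7*b - 49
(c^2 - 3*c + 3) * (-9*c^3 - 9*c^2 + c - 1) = -9*c^5 + 18*c^4 + c^3 - 31*c^2 + 6*c - 3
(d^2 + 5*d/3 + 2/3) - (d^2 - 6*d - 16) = 23*d/3 + 50/3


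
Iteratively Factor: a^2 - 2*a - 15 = (a - 5)*(a + 3)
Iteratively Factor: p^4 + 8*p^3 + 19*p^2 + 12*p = (p + 3)*(p^3 + 5*p^2 + 4*p) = (p + 3)*(p + 4)*(p^2 + p) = p*(p + 3)*(p + 4)*(p + 1)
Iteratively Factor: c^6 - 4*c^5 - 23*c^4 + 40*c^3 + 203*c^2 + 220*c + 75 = (c + 1)*(c^5 - 5*c^4 - 18*c^3 + 58*c^2 + 145*c + 75) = (c + 1)*(c + 3)*(c^4 - 8*c^3 + 6*c^2 + 40*c + 25) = (c - 5)*(c + 1)*(c + 3)*(c^3 - 3*c^2 - 9*c - 5) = (c - 5)^2*(c + 1)*(c + 3)*(c^2 + 2*c + 1) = (c - 5)^2*(c + 1)^2*(c + 3)*(c + 1)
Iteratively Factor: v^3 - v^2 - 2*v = (v - 2)*(v^2 + v) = (v - 2)*(v + 1)*(v)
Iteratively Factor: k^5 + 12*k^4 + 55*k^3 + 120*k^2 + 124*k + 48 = (k + 4)*(k^4 + 8*k^3 + 23*k^2 + 28*k + 12) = (k + 1)*(k + 4)*(k^3 + 7*k^2 + 16*k + 12) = (k + 1)*(k + 3)*(k + 4)*(k^2 + 4*k + 4) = (k + 1)*(k + 2)*(k + 3)*(k + 4)*(k + 2)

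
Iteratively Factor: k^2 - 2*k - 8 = (k - 4)*(k + 2)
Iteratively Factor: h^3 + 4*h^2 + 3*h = (h + 1)*(h^2 + 3*h) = h*(h + 1)*(h + 3)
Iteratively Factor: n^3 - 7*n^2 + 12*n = (n)*(n^2 - 7*n + 12) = n*(n - 3)*(n - 4)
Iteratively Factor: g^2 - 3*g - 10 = (g + 2)*(g - 5)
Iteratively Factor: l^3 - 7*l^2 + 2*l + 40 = (l - 5)*(l^2 - 2*l - 8) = (l - 5)*(l - 4)*(l + 2)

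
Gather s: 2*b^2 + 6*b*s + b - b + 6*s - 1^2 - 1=2*b^2 + s*(6*b + 6) - 2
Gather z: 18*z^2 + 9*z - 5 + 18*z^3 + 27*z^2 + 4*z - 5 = 18*z^3 + 45*z^2 + 13*z - 10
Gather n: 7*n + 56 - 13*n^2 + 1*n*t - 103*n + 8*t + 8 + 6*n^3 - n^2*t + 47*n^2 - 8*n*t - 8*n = 6*n^3 + n^2*(34 - t) + n*(-7*t - 104) + 8*t + 64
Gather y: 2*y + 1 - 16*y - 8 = -14*y - 7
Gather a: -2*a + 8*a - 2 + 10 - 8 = 6*a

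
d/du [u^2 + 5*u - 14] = 2*u + 5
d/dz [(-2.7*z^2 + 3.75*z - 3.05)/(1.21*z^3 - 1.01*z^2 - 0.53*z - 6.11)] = (3.267*z^4 - 9.075*z^3 + 16.29*z^2 + 26.833*z - 24.529)/(1.4641*z^6 - 2.4442*z^5 - 0.2625*z^4 - 13.7156*z^3 + 12.6231*z^2 + 6.4766*z + 37.3321)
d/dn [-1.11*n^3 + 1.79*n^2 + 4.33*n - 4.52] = -3.33*n^2 + 3.58*n + 4.33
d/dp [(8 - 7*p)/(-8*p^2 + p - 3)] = (56*p^2 - 7*p - (7*p - 8)*(16*p - 1) + 21)/(8*p^2 - p + 3)^2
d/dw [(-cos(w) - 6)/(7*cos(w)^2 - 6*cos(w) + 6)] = 7*(sin(w)^2 - 12*cos(w) + 5)*sin(w)/(7*sin(w)^2 + 6*cos(w) - 13)^2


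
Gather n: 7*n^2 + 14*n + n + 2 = 7*n^2 + 15*n + 2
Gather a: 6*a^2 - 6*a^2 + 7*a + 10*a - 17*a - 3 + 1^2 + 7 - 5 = 0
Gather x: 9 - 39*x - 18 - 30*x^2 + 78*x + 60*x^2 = 30*x^2 + 39*x - 9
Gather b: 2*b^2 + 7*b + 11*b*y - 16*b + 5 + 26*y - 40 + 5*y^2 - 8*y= 2*b^2 + b*(11*y - 9) + 5*y^2 + 18*y - 35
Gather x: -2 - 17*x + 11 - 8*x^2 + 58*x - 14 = -8*x^2 + 41*x - 5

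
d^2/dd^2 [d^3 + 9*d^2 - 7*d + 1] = 6*d + 18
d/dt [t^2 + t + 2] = 2*t + 1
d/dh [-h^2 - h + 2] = -2*h - 1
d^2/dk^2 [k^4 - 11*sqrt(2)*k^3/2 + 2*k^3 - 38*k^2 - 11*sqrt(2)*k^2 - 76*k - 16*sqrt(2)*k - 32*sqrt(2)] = 12*k^2 - 33*sqrt(2)*k + 12*k - 76 - 22*sqrt(2)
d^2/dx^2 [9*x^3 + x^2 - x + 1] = 54*x + 2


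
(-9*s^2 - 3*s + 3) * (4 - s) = 9*s^3 - 33*s^2 - 15*s + 12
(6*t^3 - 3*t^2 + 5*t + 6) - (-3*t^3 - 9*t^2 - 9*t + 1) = 9*t^3 + 6*t^2 + 14*t + 5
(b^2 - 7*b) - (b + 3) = b^2 - 8*b - 3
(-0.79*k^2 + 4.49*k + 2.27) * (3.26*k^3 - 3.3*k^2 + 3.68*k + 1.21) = -2.5754*k^5 + 17.2444*k^4 - 10.324*k^3 + 8.0763*k^2 + 13.7865*k + 2.7467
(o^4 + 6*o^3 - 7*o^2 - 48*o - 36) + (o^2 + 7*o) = o^4 + 6*o^3 - 6*o^2 - 41*o - 36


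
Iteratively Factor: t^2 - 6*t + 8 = (t - 4)*(t - 2)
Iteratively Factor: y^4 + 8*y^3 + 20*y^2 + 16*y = (y)*(y^3 + 8*y^2 + 20*y + 16) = y*(y + 2)*(y^2 + 6*y + 8) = y*(y + 2)^2*(y + 4)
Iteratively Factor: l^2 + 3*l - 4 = (l - 1)*(l + 4)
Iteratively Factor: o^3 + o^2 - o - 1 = (o - 1)*(o^2 + 2*o + 1) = (o - 1)*(o + 1)*(o + 1)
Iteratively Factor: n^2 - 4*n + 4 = (n - 2)*(n - 2)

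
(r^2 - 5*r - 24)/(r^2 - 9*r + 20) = (r^2 - 5*r - 24)/(r^2 - 9*r + 20)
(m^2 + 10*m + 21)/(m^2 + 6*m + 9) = (m + 7)/(m + 3)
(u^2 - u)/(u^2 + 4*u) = (u - 1)/(u + 4)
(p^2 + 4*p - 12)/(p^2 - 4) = (p + 6)/(p + 2)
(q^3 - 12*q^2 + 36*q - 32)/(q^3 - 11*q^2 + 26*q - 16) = (q - 2)/(q - 1)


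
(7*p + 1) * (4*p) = 28*p^2 + 4*p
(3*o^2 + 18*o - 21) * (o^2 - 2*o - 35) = 3*o^4 + 12*o^3 - 162*o^2 - 588*o + 735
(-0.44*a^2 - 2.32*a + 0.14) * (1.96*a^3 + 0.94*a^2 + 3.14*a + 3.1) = -0.8624*a^5 - 4.9608*a^4 - 3.288*a^3 - 8.5172*a^2 - 6.7524*a + 0.434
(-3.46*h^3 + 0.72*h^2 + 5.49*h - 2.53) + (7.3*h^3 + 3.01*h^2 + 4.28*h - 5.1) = 3.84*h^3 + 3.73*h^2 + 9.77*h - 7.63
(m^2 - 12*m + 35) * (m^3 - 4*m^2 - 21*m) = m^5 - 16*m^4 + 62*m^3 + 112*m^2 - 735*m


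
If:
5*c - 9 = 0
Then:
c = 9/5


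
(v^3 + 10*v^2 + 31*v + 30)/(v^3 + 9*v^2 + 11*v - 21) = (v^2 + 7*v + 10)/(v^2 + 6*v - 7)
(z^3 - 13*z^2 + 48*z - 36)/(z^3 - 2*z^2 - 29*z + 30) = (z - 6)/(z + 5)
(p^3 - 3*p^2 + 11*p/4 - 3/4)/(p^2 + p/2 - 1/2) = (2*p^2 - 5*p + 3)/(2*(p + 1))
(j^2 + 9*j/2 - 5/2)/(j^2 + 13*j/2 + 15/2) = (2*j - 1)/(2*j + 3)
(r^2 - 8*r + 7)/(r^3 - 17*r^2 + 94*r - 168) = (r - 1)/(r^2 - 10*r + 24)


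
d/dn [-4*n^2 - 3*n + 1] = -8*n - 3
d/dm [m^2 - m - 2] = 2*m - 1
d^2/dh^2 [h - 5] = 0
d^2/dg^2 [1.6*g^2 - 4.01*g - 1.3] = 3.20000000000000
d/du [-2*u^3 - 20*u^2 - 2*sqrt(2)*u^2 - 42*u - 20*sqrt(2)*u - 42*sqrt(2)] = -6*u^2 - 40*u - 4*sqrt(2)*u - 42 - 20*sqrt(2)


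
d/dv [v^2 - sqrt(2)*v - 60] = 2*v - sqrt(2)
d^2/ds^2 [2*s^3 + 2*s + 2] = 12*s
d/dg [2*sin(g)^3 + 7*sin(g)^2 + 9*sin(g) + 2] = (6*sin(g)^2 + 14*sin(g) + 9)*cos(g)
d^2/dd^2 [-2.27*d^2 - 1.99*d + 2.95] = -4.54000000000000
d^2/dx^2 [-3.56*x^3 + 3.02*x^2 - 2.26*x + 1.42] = 6.04 - 21.36*x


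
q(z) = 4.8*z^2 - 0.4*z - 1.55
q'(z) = 9.6*z - 0.4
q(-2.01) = 18.65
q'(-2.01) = -19.70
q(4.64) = 99.94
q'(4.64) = 44.14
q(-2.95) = 41.40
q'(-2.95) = -28.72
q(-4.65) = 104.10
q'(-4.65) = -45.04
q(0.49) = -0.59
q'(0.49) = 4.30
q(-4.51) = 97.89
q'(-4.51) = -43.70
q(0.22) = -1.41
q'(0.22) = 1.71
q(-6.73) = 218.55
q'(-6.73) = -65.01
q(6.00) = 168.85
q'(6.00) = 57.20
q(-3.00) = 42.85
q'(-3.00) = -29.20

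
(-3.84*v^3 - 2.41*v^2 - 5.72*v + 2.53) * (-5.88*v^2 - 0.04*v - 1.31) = 22.5792*v^5 + 14.3244*v^4 + 38.7604*v^3 - 11.4905*v^2 + 7.392*v - 3.3143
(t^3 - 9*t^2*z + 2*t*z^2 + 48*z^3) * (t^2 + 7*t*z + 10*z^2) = t^5 - 2*t^4*z - 51*t^3*z^2 - 28*t^2*z^3 + 356*t*z^4 + 480*z^5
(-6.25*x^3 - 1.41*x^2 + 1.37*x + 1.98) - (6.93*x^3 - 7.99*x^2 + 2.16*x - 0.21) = -13.18*x^3 + 6.58*x^2 - 0.79*x + 2.19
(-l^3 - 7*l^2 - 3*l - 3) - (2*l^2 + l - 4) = -l^3 - 9*l^2 - 4*l + 1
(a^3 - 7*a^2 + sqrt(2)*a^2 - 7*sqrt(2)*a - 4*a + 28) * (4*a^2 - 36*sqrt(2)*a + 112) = 4*a^5 - 32*sqrt(2)*a^4 - 28*a^4 + 24*a^3 + 224*sqrt(2)*a^3 - 168*a^2 + 256*sqrt(2)*a^2 - 1792*sqrt(2)*a - 448*a + 3136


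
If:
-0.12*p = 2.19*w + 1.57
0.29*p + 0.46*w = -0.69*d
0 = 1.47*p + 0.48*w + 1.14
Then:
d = 0.69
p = -0.55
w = -0.69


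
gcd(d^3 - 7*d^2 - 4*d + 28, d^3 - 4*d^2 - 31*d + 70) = d^2 - 9*d + 14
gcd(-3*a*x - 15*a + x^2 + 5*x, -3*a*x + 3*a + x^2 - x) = -3*a + x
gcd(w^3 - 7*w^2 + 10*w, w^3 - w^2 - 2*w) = w^2 - 2*w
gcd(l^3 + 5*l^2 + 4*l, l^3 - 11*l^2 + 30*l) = l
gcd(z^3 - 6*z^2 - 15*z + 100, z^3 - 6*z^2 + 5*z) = z - 5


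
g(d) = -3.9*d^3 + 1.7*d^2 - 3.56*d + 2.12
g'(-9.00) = -981.86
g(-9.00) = 3014.96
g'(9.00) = -920.66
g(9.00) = -2735.32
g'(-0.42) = -7.05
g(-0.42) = 4.20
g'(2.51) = -68.74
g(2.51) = -57.78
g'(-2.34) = -75.58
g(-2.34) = 69.73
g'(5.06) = -285.92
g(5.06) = -477.63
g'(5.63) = -355.27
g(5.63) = -660.01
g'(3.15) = -108.94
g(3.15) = -114.12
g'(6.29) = -445.07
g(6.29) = -923.56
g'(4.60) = -235.49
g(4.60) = -357.89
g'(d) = -11.7*d^2 + 3.4*d - 3.56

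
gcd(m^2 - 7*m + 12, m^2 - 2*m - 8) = m - 4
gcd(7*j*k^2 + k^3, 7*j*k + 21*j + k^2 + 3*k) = 7*j + k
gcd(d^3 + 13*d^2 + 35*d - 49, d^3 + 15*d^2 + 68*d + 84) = d + 7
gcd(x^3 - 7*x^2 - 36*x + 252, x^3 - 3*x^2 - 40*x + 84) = x^2 - x - 42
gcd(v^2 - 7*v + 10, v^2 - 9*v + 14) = v - 2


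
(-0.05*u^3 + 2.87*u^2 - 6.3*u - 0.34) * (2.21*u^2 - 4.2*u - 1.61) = -0.1105*u^5 + 6.5527*u^4 - 25.8965*u^3 + 21.0879*u^2 + 11.571*u + 0.5474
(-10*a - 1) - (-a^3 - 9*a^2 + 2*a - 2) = a^3 + 9*a^2 - 12*a + 1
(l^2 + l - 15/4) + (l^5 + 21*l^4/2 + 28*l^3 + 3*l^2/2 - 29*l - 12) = l^5 + 21*l^4/2 + 28*l^3 + 5*l^2/2 - 28*l - 63/4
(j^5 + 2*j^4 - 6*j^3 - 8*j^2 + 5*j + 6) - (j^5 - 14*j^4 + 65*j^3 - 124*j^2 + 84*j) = 16*j^4 - 71*j^3 + 116*j^2 - 79*j + 6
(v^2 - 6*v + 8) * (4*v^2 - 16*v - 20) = 4*v^4 - 40*v^3 + 108*v^2 - 8*v - 160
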